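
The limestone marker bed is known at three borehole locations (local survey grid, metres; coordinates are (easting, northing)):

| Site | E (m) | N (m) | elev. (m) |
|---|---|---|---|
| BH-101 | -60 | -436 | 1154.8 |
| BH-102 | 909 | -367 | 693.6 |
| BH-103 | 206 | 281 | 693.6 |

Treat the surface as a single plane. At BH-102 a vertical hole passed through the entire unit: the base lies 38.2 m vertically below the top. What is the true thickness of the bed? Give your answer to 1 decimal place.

32.0 m

Let the plane be z = a·E + b·N + c.
BH-102−BH-101: 969a + 69b = −461.2;  BH-103−BH-101: 266a + 717b = −461.2.
Solving gives a = −0.44182, b = −0.47932.
|∇z| = √(a²+b²) = 0.65189, so dip δ = arctan(0.65189) = 33.10°.
True thickness = vertical thickness × cos δ = 38.2 × cos 33.10° = 32.0 m.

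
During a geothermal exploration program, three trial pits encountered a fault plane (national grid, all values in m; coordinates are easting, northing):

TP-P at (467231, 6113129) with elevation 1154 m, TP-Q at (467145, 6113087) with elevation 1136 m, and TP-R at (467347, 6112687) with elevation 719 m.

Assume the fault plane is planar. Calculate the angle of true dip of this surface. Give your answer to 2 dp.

43.59°

Two edge vectors: TP-P→TP-Q = (-86, -42, -18), TP-P→TP-R = (116, -442, -435).
Normal n = (TP-P→TP-Q) × (TP-P→TP-R) = (10314, -39498, 42884).
So ∂z/∂easting = −n_x/n_z = −0.24051 and ∂z/∂northing = −n_y/n_z = 0.92104.
Gradient magnitude |∇z| = √(a² + b²) = √(0.05784 + 0.84832) = 0.95193.
True dip = arctan(0.95193) = 43.59°, dipping toward SSE (azimuth ≈ 165°).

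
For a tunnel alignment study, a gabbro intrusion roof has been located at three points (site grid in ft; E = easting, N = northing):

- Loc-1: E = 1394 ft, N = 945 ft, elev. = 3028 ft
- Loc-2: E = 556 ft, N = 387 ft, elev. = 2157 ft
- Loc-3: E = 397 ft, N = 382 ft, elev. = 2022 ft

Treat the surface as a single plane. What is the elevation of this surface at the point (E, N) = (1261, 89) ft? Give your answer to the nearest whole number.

Two edge vectors: Loc-1→Loc-2 = (-838, -558, -871), Loc-1→Loc-3 = (-997, -563, -1006).
Normal n = (Loc-1→Loc-2) × (Loc-1→Loc-3) = (70975, 25359, -84532).
So ∂z/∂E = −n_x/n_z = 0.83962 and ∂z/∂N = −n_y/n_z = 0.29999.
Intercept c from Loc-1: 3028 − 1170.43 − 283.49 = 1574.07.
At (1261, 89): z = 1058.8 + 26.7 + 1574.07 = 2659.5 ft.

2660 ft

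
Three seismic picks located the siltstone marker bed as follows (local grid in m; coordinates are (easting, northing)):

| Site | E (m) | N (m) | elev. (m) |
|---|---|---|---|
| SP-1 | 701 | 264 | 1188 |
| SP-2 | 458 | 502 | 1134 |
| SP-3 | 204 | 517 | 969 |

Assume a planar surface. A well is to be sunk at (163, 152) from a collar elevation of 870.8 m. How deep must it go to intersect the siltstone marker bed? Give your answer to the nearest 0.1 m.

Let the plane be z = a·E + b·N + c.
SP-2−SP-1: −243a + 238b = −54;  SP-3−SP-1: −497a + 253b = −219.
Solving gives a = 0.67703, b = 0.46436.
Then c = 1188 − a·701 − b·264 = 590.81.
At (163, 152): z_contact = 110.36 + 70.58 + 590.81 = 771.75 m.
Depth below ground = 870.8 − 771.75 = 99.1 m.

99.1 m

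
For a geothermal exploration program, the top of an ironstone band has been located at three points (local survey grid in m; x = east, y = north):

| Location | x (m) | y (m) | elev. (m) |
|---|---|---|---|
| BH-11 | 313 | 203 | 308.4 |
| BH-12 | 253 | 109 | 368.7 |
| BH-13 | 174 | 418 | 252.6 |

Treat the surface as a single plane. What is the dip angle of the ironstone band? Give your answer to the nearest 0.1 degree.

Let the plane be z = a·x + b·y + c.
BH-12−BH-11: −60a − 94b = 60.3;  BH-13−BH-11: −139a + 215b = −55.8.
Solving gives a = −0.29728, b = −0.45173.
Gradient magnitude |∇z| = √(a² + b²) = √(0.08838 + 0.20406) = 0.54078.
True dip = arctan(0.54078) = 28.4°, dipping toward NNE (azimuth ≈ 033°).

28.4°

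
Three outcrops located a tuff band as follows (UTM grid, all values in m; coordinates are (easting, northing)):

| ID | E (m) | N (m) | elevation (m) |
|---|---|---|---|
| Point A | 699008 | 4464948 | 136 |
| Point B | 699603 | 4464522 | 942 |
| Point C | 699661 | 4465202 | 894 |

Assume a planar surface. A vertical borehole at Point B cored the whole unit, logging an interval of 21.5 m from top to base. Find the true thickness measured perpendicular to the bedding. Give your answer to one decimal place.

13.5 m

Let the plane be z = a·E + b·N + c.
Point B−Point A: 595a − 426b = 806;  Point C−Point A: 653a + 254b = 758.
Solving gives a = 1.22903, b = −0.17542.
|∇z| = √(a²+b²) = 1.24148, so dip δ = arctan(1.24148) = 51.15°.
True thickness = vertical thickness × cos δ = 21.5 × cos 51.15° = 13.5 m.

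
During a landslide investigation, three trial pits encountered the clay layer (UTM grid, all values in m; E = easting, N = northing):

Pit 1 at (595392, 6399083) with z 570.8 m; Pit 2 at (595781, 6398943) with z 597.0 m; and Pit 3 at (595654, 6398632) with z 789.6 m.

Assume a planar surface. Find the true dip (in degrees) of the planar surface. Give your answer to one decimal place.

30.1°

Two edge vectors: Pit 1→Pit 2 = (389, -140, 26.2), Pit 1→Pit 3 = (262, -451, 218.8).
Normal n = (Pit 1→Pit 2) × (Pit 1→Pit 3) = (-18815.8, -78248.8, -138759).
So ∂z/∂E = −n_x/n_z = −0.13560 and ∂z/∂N = −n_y/n_z = −0.56392.
Gradient magnitude |∇z| = √(a² + b²) = √(0.01839 + 0.31800) = 0.57999.
True dip = arctan(0.57999) = 30.1°, dipping toward NNE (azimuth ≈ 014°).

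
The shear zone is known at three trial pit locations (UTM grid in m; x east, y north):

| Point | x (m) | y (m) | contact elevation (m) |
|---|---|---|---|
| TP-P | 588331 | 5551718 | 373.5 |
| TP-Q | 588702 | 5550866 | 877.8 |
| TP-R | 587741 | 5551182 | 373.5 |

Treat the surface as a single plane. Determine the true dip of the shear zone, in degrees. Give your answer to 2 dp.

29.81°

Let the plane be z = a·x + b·y + c.
TP-Q−TP-P: 371a − 852b = 504.3;  TP-R−TP-P: −590a − 536b = 0.
Solving gives a = 0.38530, b = −0.42412.
Gradient magnitude |∇z| = √(a² + b²) = √(0.14846 + 0.17988) = 0.57301.
True dip = arctan(0.57301) = 29.81°, dipping toward NW (azimuth ≈ 318°).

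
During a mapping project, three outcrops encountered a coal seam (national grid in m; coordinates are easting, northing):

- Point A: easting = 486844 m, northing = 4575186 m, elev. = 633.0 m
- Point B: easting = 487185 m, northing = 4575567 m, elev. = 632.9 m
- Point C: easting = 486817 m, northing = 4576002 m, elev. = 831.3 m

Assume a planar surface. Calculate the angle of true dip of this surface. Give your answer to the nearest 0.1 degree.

Let the plane be z = a·easting + b·northing + c.
Point B−Point A: 341a + 381b = −0.1;  Point C−Point A: −27a + 816b = 198.3.
Solving gives a = −0.26212, b = 0.23434.
Gradient magnitude |∇z| = √(a² + b²) = √(0.06871 + 0.05492) = 0.35160.
True dip = arctan(0.35160) = 19.4°, dipping toward SE (azimuth ≈ 132°).

19.4°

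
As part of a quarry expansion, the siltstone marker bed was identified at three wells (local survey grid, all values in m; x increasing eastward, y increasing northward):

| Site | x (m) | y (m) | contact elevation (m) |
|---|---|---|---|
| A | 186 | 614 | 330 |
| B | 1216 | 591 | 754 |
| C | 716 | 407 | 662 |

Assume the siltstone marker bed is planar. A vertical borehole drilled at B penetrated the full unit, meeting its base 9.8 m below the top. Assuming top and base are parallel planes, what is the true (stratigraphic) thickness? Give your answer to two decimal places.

8.00 m

Two edge vectors: A→B = (1030, -23, 424), A→C = (530, -207, 332).
Normal n = (A→B) × (A→C) = (80132, -117240, -201020).
So ∂z/∂x = −n_x/n_z = 0.39863 and ∂z/∂y = −n_y/n_z = −0.58323.
|∇z| = √(a²+b²) = 0.70644, so dip δ = arctan(0.70644) = 35.24°.
True thickness = vertical thickness × cos δ = 9.8 × cos 35.24° = 8.00 m.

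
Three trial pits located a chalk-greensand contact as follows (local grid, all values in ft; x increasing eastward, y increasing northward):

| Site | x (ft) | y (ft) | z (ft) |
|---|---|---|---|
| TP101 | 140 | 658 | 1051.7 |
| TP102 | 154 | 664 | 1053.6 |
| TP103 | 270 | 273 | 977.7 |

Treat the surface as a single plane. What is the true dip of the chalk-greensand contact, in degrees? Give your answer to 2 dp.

Two edge vectors: TP101→TP102 = (14, 6, 1.9), TP101→TP103 = (130, -385, -74).
Normal n = (TP101→TP102) × (TP101→TP103) = (287.5, 1283, -6170).
So ∂z/∂x = −n_x/n_z = 0.04660 and ∂z/∂y = −n_y/n_z = 0.20794.
Gradient magnitude |∇z| = √(a² + b²) = √(0.00217 + 0.04324) = 0.21310.
True dip = arctan(0.21310) = 12.03°, dipping toward SSW (azimuth ≈ 193°).

12.03°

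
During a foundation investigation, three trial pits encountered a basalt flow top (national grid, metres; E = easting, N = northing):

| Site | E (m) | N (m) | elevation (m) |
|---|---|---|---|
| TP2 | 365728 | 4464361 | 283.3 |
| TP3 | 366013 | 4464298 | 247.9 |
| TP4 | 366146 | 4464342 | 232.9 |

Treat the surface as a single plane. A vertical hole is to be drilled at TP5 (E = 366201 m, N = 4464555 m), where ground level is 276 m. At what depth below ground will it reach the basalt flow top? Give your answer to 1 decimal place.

45.3 m

Let the plane be z = a·E + b·N + c.
TP3−TP2: 285a − 63b = −35.4;  TP4−TP2: 418a − 19b = −50.4.
Solving gives a = −0.119632870, b = 0.020708447.
Then c = 283.3 − a·365728 − b·4464361 = −48413.59.
At (366201, 4464555): z_contact = −43809.68 + 92454.00 − 48413.59 = 230.73 m.
Depth below ground = 276 − 230.73 = 45.3 m.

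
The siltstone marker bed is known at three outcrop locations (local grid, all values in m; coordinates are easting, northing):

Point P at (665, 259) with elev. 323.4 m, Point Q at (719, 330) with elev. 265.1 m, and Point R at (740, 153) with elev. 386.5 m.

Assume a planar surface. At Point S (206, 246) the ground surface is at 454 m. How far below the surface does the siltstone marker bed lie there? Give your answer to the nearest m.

51 m

Two edge vectors: Point P→Point Q = (54, 71, -58.3), Point P→Point R = (75, -106, 63.1).
Normal n = (Point P→Point Q) × (Point P→Point R) = (-1699.7, -7779.9, -11049).
So ∂z/∂easting = −n_x/n_z = −0.15383 and ∂z/∂northing = −n_y/n_z = −0.70413.
Intercept c from Point P: 323.4 + 102.30 + 182.37 = 608.07.
At (206, 246): z_contact = −31.7 − 173.2 + 608.07 = 403.2 m.
Depth below ground = 454 − 403.2 = 51 m.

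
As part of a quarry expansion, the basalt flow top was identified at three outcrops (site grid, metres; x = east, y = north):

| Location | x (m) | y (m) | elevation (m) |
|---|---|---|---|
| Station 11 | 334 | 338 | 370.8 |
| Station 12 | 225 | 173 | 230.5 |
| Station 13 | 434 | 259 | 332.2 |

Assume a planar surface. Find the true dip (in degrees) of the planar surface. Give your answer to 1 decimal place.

Two edge vectors: Station 11→Station 12 = (-109, -165, -140.3), Station 11→Station 13 = (100, -79, -38.6).
Normal n = (Station 11→Station 12) × (Station 11→Station 13) = (-4714.7, -18237.4, 25111).
So ∂z/∂x = −n_x/n_z = 0.18775 and ∂z/∂y = −n_y/n_z = 0.72627.
Gradient magnitude |∇z| = √(a² + b²) = √(0.03525 + 0.52747) = 0.75015.
True dip = arctan(0.75015) = 36.9°, dipping toward SSW (azimuth ≈ 194°).

36.9°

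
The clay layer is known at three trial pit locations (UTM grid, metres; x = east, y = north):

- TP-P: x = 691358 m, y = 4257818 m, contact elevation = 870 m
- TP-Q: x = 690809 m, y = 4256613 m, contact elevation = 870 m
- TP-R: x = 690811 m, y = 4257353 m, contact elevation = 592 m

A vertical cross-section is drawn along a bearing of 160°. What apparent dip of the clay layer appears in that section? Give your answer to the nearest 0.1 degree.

Let the plane be z = a·x + b·y + c.
TP-Q−TP-P: −549a − 1205b = 0;  TP-R−TP-P: −547a − 465b = −278.
Solving gives a = 0.82949, b = −0.37792.
Unit vector along 160° is (sin 160°, cos 160°) = (0.3420, -0.9397).
Slope in that direction = a·(0.3420) + b·(-0.9397) = 0.63883.
Apparent dip = arctan|0.63883| = 32.6° (true dip is 42.3°, so apparent ≤ true as expected).

32.6°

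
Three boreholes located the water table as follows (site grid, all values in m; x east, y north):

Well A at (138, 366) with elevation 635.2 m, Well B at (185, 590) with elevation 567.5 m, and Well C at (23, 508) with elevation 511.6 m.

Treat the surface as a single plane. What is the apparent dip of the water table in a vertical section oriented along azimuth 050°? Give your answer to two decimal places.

Two edge vectors: Well A→Well B = (47, 224, -67.7), Well A→Well C = (-115, 142, -123.6).
Normal n = (Well A→Well B) × (Well A→Well C) = (-18073, 13594.7, 32434).
So ∂z/∂x = −n_x/n_z = 0.55722 and ∂z/∂y = −n_y/n_z = −0.41915.
Unit vector along 050° is (sin 50°, cos 50°) = (0.7660, 0.6428).
Slope in that direction = a·(0.7660) + b·(0.6428) = 0.15743.
Apparent dip = arctan|0.15743| = 8.95° (true dip is 34.9°, so apparent ≤ true as expected).

8.95°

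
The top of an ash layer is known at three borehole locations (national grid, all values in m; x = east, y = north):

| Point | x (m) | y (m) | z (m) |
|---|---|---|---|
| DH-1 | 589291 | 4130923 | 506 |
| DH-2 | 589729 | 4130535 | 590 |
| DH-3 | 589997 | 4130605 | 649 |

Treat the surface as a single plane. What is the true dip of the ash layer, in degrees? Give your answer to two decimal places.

12.14°

Two edge vectors: DH-1→DH-2 = (438, -388, 84), DH-1→DH-3 = (706, -318, 143).
Normal n = (DH-1→DH-2) × (DH-1→DH-3) = (-28772, -3330, 134644).
So ∂z/∂x = −n_x/n_z = 0.21369 and ∂z/∂y = −n_y/n_z = 0.02473.
Gradient magnitude |∇z| = √(a² + b²) = √(0.04566 + 0.00061) = 0.21512.
True dip = arctan(0.21512) = 12.14°, dipping toward W (azimuth ≈ 263°).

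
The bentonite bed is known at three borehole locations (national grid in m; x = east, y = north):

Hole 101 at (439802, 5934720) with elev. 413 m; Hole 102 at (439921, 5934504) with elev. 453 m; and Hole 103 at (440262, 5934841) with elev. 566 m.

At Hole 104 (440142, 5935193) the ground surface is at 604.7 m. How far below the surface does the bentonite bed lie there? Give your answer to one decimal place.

Let the plane be z = a·x + b·y + c.
Hole 102−Hole 101: 119a − 216b = 40;  Hole 103−Hole 101: 460a + 121b = 153.
Solving gives a = 0.333054967, b = −0.001696569.
Then c = 413 − a·439802 − b·5934720 = −135996.58.
At (440142, 5935193): z_contact = 146591.48 − 10069.46 − 135996.58 = 525.44 m.
Depth below ground = 604.7 − 525.44 = 79.3 m.

79.3 m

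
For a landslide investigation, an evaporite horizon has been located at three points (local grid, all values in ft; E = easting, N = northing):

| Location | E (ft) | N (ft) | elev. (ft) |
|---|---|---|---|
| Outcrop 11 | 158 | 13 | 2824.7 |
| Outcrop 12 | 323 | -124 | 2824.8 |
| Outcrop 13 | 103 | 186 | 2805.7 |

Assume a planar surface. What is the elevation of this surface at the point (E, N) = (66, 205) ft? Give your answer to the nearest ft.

2807 ft

Let the plane be z = a·E + b·N + c.
Outcrop 12−Outcrop 11: 165a − 137b = 0.1;  Outcrop 13−Outcrop 11: −55a + 173b = −19.
Solving gives a = −0.12307, b = −0.14895.
Then c = 2824.7 − a·158 − b·13 = 2846.08.
At (66, 205): z = −8.1 − 30.5 + 2846.08 = 2807.4 ft.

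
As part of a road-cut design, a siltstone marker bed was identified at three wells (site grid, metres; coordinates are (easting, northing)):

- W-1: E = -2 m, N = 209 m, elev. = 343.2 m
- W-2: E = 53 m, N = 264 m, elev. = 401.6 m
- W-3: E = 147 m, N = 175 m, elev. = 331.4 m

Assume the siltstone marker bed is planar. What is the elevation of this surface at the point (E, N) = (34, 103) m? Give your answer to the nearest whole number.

250 m

Let the plane be z = a·E + b·N + c.
W-2−W-1: 55a + 55b = 58.4;  W-3−W-1: 149a − 34b = −11.8.
Solving gives a = 0.13280, b = 0.92902.
Then c = 343.2 − a·-2 − b·209 = 149.30.
At (34, 103): z = 4.5 + 95.7 + 149.30 = 249.5 m.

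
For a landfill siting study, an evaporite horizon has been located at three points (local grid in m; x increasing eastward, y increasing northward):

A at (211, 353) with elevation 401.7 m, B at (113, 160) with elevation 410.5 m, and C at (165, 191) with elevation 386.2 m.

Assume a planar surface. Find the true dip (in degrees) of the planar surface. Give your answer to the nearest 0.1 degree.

Let the plane be z = a·x + b·y + c.
B−A: −98a − 193b = 8.8;  C−A: −46a − 162b = −15.5.
Solving gives a = −0.63119, b = 0.27491.
Gradient magnitude |∇z| = √(a² + b²) = √(0.39841 + 0.07557) = 0.68846.
True dip = arctan(0.68846) = 34.5°, dipping toward ESE (azimuth ≈ 114°).

34.5°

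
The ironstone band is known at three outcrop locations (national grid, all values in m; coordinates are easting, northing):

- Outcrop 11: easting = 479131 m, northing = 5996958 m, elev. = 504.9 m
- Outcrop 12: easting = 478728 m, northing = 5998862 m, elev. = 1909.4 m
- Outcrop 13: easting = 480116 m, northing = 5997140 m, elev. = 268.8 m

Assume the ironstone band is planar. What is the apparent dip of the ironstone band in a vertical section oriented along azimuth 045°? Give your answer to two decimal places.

Two edge vectors: Outcrop 11→Outcrop 12 = (-403, 1904, 1404.5), Outcrop 11→Outcrop 13 = (985, 182, -236.1).
Normal n = (Outcrop 11→Outcrop 12) × (Outcrop 11→Outcrop 13) = (-705153.4, 1288284.2, -1948786).
So ∂z/∂easting = −n_x/n_z = −0.36184 and ∂z/∂northing = −n_y/n_z = 0.66107.
Unit vector along 045° is (sin 45°, cos 45°) = (0.7071, 0.7071).
Slope in that direction = a·(0.7071) + b·(0.7071) = 0.21159.
Apparent dip = arctan|0.21159| = 11.95° (true dip is 37.0°, so apparent ≤ true as expected).

11.95°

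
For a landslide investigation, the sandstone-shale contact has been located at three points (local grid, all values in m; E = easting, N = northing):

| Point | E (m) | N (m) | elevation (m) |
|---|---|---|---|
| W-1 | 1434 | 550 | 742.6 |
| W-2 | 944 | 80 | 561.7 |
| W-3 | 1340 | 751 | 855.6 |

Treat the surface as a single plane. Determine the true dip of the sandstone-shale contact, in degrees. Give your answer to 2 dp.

27.51°

Let the plane be z = a·E + b·N + c.
W-2−W-1: −490a − 470b = −180.9;  W-3−W-1: −94a + 201b = 113.
Solving gives a = −0.11740, b = 0.50729.
Gradient magnitude |∇z| = √(a² + b²) = √(0.01378 + 0.25734) = 0.52069.
True dip = arctan(0.52069) = 27.51°, dipping toward SSE (azimuth ≈ 167°).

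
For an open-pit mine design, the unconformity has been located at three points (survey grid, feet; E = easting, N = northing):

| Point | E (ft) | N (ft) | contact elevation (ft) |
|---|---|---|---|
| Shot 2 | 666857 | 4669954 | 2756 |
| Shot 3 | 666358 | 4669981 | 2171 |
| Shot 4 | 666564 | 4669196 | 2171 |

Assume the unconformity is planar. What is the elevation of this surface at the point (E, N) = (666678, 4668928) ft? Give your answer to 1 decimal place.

2222.9 ft

Let the plane be z = a·E + b·N + c.
Shot 3−Shot 2: −499a + 27b = −585;  Shot 4−Shot 2: −293a − 758b = −585.
Solving gives a = 1.189230694, b = 0.312078373.
Then c = 2756 − a·666857 − b·4669954 = −2247682.46.
At (666678, 4668928): z = 792833.9 + 1457071.5 − 2247682.46 = 2222.9 ft.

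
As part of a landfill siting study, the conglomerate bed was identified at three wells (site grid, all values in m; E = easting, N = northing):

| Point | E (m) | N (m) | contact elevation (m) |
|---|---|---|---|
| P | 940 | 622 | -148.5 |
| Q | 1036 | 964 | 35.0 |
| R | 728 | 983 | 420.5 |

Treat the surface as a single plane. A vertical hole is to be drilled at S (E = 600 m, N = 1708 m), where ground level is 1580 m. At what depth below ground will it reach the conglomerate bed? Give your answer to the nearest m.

373 m

Two edge vectors: P→Q = (96, 342, 183.5), P→R = (-212, 361, 569).
Normal n = (P→Q) × (P→R) = (128354.5, -93526, 107160).
So ∂z/∂E = −n_x/n_z = −1.19778 and ∂z/∂N = −n_y/n_z = 0.87277.
Intercept c from P: -148.5 + 1125.92 − 542.86 = 434.55.
At (600, 1708): z_contact = −718.7 + 1490.7 + 434.55 = 1206.6 m.
Depth below ground = 1580 − 1206.6 = 373 m.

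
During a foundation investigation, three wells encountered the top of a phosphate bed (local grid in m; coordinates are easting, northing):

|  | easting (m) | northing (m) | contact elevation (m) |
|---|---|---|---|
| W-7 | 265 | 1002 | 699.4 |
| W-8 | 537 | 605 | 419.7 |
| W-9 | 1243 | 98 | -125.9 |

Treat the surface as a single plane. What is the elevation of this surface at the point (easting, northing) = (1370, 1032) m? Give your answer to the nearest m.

129 m

Let the plane be z = a·easting + b·northing + c.
W-8−W-7: 272a − 397b = −279.7;  W-9−W-7: 978a − 904b = −825.3.
Solving gives a = −0.52533, b = 0.34461.
Then c = 699.4 − a·265 − b·1002 = 493.31.
At (1370, 1032): z = −719.7 + 355.6 + 493.31 = 129.2 m.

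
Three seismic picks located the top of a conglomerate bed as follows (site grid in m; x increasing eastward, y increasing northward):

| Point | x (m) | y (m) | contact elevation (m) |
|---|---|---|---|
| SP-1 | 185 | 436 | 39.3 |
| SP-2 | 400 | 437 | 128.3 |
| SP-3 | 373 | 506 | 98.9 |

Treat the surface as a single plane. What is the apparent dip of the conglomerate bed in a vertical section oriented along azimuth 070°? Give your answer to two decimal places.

Two edge vectors: SP-1→SP-2 = (215, 1, 89), SP-1→SP-3 = (188, 70, 59.6).
Normal n = (SP-1→SP-2) × (SP-1→SP-3) = (-6170.4, 3918, 14862).
So ∂z/∂x = −n_x/n_z = 0.41518 and ∂z/∂y = −n_y/n_z = −0.26363.
Unit vector along 070° is (sin 70°, cos 70°) = (0.9397, 0.3420).
Slope in that direction = a·(0.9397) + b·(0.3420) = 0.29998.
Apparent dip = arctan|0.29998| = 16.70° (true dip is 26.2°, so apparent ≤ true as expected).

16.70°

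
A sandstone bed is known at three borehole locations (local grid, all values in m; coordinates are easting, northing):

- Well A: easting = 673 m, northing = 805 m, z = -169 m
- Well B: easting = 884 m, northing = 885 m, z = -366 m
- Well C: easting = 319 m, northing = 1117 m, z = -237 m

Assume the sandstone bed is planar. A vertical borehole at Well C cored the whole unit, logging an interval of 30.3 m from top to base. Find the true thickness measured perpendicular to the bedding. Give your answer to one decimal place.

20.7 m

Let the plane be z = a·easting + b·northing + c.
Well B−Well A: 211a + 80b = −197;  Well C−Well A: −354a + 312b = −68.
Solving gives a = −0.59504, b = −0.89309.
|∇z| = √(a²+b²) = 1.07316, so dip δ = arctan(1.07316) = 47.02°.
True thickness = vertical thickness × cos δ = 30.3 × cos 47.02° = 20.7 m.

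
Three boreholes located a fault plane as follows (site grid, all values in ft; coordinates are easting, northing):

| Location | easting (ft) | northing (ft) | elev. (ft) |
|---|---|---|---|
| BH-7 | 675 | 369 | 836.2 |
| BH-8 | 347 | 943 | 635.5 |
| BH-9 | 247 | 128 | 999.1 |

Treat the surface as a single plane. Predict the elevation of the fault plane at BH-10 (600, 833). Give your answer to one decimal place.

Two edge vectors: BH-7→BH-8 = (-328, 574, -200.7), BH-7→BH-9 = (-428, -241, 162.9).
Normal n = (BH-7→BH-8) × (BH-7→BH-9) = (45135.9, 139330.8, 324720).
So ∂z/∂easting = −n_x/n_z = −0.13900 and ∂z/∂northing = −n_y/n_z = −0.42908.
Intercept c from BH-7: 836.2 + 93.82 + 158.33 = 1088.36.
At (600, 833): z = −83.4 − 357.4 + 1088.36 = 647.5 ft.

647.5 ft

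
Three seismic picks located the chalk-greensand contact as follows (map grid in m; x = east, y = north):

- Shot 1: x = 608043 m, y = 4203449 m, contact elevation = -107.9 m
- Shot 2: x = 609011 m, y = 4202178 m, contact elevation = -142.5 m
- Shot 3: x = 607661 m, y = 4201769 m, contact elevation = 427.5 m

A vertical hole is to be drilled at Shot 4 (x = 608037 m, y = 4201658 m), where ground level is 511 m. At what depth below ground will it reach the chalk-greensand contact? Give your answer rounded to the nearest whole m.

188 m

Two edge vectors: Shot 1→Shot 2 = (968, -1271, -34.6), Shot 1→Shot 3 = (-382, -1680, 535.4).
Normal n = (Shot 1→Shot 2) × (Shot 1→Shot 3) = (-738621.4, -505050, -2111762).
So ∂z/∂x = −n_x/n_z = −0.34976546 and ∂z/∂y = −n_y/n_z = −0.23916047.
Intercept c from Shot 1: -107.9 + 212672.44 + 1005298.85 = 1217863.39.
At (608037, 4201658): z_contact = −212670.3 − 1004870.5 + 1217863.39 = 322.5 m.
Depth below ground = 511 − 322.5 = 188 m.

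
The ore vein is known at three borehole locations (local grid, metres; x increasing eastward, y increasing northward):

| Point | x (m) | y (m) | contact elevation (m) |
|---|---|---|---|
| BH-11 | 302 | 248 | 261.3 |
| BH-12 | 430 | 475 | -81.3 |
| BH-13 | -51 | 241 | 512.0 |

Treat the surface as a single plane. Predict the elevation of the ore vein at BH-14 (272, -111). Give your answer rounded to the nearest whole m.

684 m

Let the plane be z = a·x + b·y + c.
BH-12−BH-11: 128a + 227b = −342.6;  BH-13−BH-11: −353a − 7b = 250.7.
Solving gives a = −0.68796, b = −1.12133.
Then c = 261.3 − a·302 − b·248 = 747.15.
At (272, -111): z = −187.1 + 124.5 + 747.15 = 684.5 m.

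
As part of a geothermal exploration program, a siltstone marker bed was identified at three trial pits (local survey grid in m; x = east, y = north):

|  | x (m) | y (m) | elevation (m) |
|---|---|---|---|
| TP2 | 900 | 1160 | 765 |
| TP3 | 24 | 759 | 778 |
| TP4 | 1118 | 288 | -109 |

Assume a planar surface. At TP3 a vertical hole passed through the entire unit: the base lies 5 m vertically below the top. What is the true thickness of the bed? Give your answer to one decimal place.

3.6 m

Two edge vectors: TP2→TP3 = (-876, -401, 13), TP2→TP4 = (218, -872, -874).
Normal n = (TP2→TP3) × (TP2→TP4) = (361810, -762790, 851290).
So ∂z/∂x = −n_x/n_z = −0.42501 and ∂z/∂y = −n_y/n_z = 0.89604.
|∇z| = √(a²+b²) = 0.99173, so dip δ = arctan(0.99173) = 44.76°.
True thickness = vertical thickness × cos δ = 5 × cos 44.76° = 3.6 m.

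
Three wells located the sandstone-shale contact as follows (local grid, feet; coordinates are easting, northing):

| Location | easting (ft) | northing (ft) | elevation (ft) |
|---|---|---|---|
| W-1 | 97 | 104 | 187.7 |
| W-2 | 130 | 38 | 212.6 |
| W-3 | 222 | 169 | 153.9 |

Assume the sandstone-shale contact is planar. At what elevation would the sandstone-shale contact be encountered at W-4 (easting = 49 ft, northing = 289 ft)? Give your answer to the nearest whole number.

115 ft

Two edge vectors: W-1→W-2 = (33, -66, 24.9), W-1→W-3 = (125, 65, -33.8).
Normal n = (W-1→W-2) × (W-1→W-3) = (612.3, 4227.9, 10395).
So ∂z/∂easting = −n_x/n_z = −0.05890 and ∂z/∂northing = −n_y/n_z = −0.40672.
Intercept c from W-1: 187.7 + 5.71 + 42.30 = 235.71.
At (49, 289): z = −2.9 − 117.5 + 235.71 = 115.3 ft.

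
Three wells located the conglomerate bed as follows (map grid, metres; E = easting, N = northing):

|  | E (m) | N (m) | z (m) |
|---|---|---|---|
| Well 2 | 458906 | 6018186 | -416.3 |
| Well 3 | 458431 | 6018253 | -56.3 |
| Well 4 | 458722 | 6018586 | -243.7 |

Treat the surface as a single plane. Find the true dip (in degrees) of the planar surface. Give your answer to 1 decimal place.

Two edge vectors: Well 2→Well 3 = (-475, 67, 360), Well 2→Well 4 = (-184, 400, 172.6).
Normal n = (Well 2→Well 3) × (Well 2→Well 4) = (-132435.8, 15745, -177672).
So ∂z/∂E = −n_x/n_z = −0.74539 and ∂z/∂N = −n_y/n_z = 0.08862.
Gradient magnitude |∇z| = √(a² + b²) = √(0.55561 + 0.00785) = 0.75064.
True dip = arctan(0.75064) = 36.9°, dipping toward E (azimuth ≈ 097°).

36.9°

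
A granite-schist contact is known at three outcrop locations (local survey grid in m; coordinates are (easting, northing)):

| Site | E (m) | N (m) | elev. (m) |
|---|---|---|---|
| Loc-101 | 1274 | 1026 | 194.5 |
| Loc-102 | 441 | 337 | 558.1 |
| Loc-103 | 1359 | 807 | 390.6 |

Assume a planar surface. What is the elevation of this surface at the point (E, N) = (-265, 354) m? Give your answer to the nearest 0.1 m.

381.9 m

Let the plane be z = a·E + b·N + c.
Loc-102−Loc-101: −833a − 689b = 363.6;  Loc-103−Loc-101: 85a − 219b = 196.1.
Solving gives a = 0.230234, b = −0.806074.
Then c = 194.5 − a·1274 − b·1026 = 728.21.
At (-265, 354): z = −61.0 − 285.4 + 728.21 = 381.9 m.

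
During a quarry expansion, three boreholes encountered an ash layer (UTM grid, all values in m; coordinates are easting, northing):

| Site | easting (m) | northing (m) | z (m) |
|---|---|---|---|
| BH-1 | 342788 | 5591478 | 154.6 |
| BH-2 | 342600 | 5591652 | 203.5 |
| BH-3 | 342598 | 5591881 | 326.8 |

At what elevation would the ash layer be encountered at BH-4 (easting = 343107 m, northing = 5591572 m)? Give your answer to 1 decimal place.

282.0 m

Two edge vectors: BH-1→BH-2 = (-188, 174, 48.9), BH-1→BH-3 = (-190, 403, 172.2).
Normal n = (BH-1→BH-2) × (BH-1→BH-3) = (10256.1, 23082.6, -42704).
So ∂z/∂easting = −n_x/n_z = 0.240167197 and ∂z/∂northing = −n_y/n_z = 0.540525478.
Intercept c from BH-1: 154.6 − 82326.43 − 3022336.32 = −3104508.15.
At (343107, 5591572): z = 82403.0 + 3022387.1 − 3104508.15 = 282.0 m.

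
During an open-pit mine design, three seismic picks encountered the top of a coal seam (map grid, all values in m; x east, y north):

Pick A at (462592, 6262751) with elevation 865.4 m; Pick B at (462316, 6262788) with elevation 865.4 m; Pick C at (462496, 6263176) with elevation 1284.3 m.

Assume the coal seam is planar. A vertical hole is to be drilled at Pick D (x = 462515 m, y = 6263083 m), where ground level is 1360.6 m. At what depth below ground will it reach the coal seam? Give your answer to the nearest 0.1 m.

168.2 m

Let the plane be z = a·x + b·y + c.
Pick B−Pick A: −276a + 37b = 0;  Pick C−Pick A: −96a + 425b = 418.9.
Solving gives a = 0.136259978, b = 1.016425783.
Then c = 865.4 − a·462592 − b·6262751 = −6427788.97.
At (462515, 6263083): z_contact = 63022.28 + 6365959.04 − 6427788.97 = 1192.36 m.
Depth below ground = 1360.6 − 1192.36 = 168.2 m.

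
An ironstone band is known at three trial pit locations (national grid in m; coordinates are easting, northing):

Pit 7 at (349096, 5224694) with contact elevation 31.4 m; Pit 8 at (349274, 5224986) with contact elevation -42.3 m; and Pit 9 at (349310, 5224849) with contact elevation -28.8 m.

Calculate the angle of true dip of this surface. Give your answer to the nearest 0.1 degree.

12.9°

Two edge vectors: Pit 7→Pit 8 = (178, 292, -73.7), Pit 7→Pit 9 = (214, 155, -60.2).
Normal n = (Pit 7→Pit 8) × (Pit 7→Pit 9) = (-6154.9, -5056.2, -34898).
So ∂z/∂easting = −n_x/n_z = −0.17637 and ∂z/∂northing = −n_y/n_z = −0.14489.
Gradient magnitude |∇z| = √(a² + b²) = √(0.03111 + 0.02099) = 0.22825.
True dip = arctan(0.22825) = 12.9°, dipping toward NE (azimuth ≈ 051°).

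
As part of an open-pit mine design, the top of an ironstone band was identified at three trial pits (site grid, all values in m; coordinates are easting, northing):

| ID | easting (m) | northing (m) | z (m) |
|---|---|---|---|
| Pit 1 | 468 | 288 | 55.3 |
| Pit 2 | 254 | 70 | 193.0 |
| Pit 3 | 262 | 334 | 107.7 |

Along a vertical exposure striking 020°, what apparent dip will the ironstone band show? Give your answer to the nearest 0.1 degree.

Two edge vectors: Pit 1→Pit 2 = (-214, -218, 137.7), Pit 1→Pit 3 = (-206, 46, 52.4).
Normal n = (Pit 1→Pit 2) × (Pit 1→Pit 3) = (-17757.4, -17152.6, -54752).
So ∂z/∂easting = −n_x/n_z = −0.32432 and ∂z/∂northing = −n_y/n_z = −0.31328.
Unit vector along 020° is (sin 20°, cos 20°) = (0.3420, 0.9397).
Slope in that direction = a·(0.3420) + b·(0.9397) = −0.40531.
Apparent dip = arctan|0.40531| = 22.1° (true dip is 24.3°, so apparent ≤ true as expected).

22.1°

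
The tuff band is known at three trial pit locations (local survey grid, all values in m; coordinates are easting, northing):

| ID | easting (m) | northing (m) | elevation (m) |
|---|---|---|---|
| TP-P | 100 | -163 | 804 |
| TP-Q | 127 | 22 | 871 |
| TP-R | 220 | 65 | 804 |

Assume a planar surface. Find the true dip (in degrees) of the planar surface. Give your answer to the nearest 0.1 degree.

47.1°

Two edge vectors: TP-P→TP-Q = (27, 185, 67), TP-P→TP-R = (120, 228, 0).
Normal n = (TP-P→TP-Q) × (TP-P→TP-R) = (-15276, 8040, -16044).
So ∂z/∂easting = −n_x/n_z = −0.95213 and ∂z/∂northing = −n_y/n_z = 0.50112.
Gradient magnitude |∇z| = √(a² + b²) = √(0.90655 + 0.25112) = 1.07595.
True dip = arctan(1.07595) = 47.1°, dipping toward ESE (azimuth ≈ 118°).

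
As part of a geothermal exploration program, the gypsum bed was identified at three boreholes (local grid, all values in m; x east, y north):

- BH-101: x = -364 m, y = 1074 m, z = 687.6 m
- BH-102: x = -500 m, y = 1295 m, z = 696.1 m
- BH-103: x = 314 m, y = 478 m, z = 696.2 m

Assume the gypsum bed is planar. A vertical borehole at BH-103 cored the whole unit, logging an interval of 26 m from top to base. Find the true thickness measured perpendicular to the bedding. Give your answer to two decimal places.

25.74 m

Let the plane be z = a·x + b·y + c.
BH-102−BH-101: −136a + 221b = 8.5;  BH-103−BH-101: 678a − 596b = 8.6.
Solving gives a = 0.10129, b = 0.10079.
|∇z| = √(a²+b²) = 0.14289, so dip δ = arctan(0.14289) = 8.13°.
True thickness = vertical thickness × cos δ = 26 × cos 8.13° = 25.74 m.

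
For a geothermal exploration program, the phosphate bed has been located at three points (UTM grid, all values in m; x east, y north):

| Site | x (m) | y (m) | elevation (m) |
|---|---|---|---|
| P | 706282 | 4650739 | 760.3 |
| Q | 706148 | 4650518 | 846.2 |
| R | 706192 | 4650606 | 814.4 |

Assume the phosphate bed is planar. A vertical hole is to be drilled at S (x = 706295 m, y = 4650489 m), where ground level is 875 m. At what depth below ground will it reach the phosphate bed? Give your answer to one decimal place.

Let the plane be z = a·x + b·y + c.
Q−P: −134a − 221b = 85.9;  R−P: −90a − 133b = 54.1.
Solving gives a = −0.256963250, b = −0.232882012.
Then c = 760.3 − a·706282 − b·4650739 = 1265322.27.
At (706295, 4650489): z_contact = −181491.86 − 1083015.23 + 1265322.27 = 815.18 m.
Depth below ground = 875 − 815.18 = 59.8 m.

59.8 m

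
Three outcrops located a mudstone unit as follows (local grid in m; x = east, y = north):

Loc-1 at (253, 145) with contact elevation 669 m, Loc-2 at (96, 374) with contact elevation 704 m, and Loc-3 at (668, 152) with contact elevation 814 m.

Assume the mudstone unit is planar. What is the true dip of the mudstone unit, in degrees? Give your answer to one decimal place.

27.4°

Let the plane be z = a·x + b·y + c.
Loc-2−Loc-1: −157a + 229b = 35;  Loc-3−Loc-1: 415a + 7b = 145.
Solving gives a = 0.34285, b = 0.38790.
Gradient magnitude |∇z| = √(a² + b²) = √(0.11755 + 0.15046) = 0.51770.
True dip = arctan(0.51770) = 27.4°, dipping toward SW (azimuth ≈ 221°).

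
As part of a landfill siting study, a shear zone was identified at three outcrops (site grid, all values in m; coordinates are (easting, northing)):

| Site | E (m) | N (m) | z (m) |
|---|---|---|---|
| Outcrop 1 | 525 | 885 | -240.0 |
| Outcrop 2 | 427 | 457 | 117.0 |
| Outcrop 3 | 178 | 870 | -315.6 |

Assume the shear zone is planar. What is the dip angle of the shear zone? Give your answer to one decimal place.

42.9°

Let the plane be z = a·E + b·N + c.
Outcrop 2−Outcrop 1: −98a − 428b = 357;  Outcrop 3−Outcrop 1: −347a − 15b = −75.6.
Solving gives a = 0.25646, b = −0.89283.
Gradient magnitude |∇z| = √(a² + b²) = √(0.06577 + 0.79715) = 0.92894.
True dip = arctan(0.92894) = 42.9°, dipping toward NNW (azimuth ≈ 344°).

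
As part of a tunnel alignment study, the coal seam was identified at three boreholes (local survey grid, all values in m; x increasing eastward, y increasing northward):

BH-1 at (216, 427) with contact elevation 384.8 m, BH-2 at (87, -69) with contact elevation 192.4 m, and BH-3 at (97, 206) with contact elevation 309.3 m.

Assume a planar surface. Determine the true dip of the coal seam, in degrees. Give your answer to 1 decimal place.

Two edge vectors: BH-1→BH-2 = (-129, -496, -192.4), BH-1→BH-3 = (-119, -221, -75.5).
Normal n = (BH-1→BH-2) × (BH-1→BH-3) = (-5072.4, 13156.1, -30515).
So ∂z/∂x = −n_x/n_z = −0.16623 and ∂z/∂y = −n_y/n_z = 0.43114.
Gradient magnitude |∇z| = √(a² + b²) = √(0.02763 + 0.18588) = 0.46207.
True dip = arctan(0.46207) = 24.8°, dipping toward SSE (azimuth ≈ 159°).

24.8°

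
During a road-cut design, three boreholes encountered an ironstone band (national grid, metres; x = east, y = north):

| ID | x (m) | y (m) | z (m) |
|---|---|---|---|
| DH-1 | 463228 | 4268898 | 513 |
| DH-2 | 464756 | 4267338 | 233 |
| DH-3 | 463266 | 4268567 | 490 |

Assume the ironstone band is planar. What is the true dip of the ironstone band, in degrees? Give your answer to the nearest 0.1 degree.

7.9°

Let the plane be z = a·x + b·y + c.
DH-2−DH-1: 1528a − 1560b = −280;  DH-3−DH-1: 38a − 331b = −23.
Solving gives a = −0.12722, b = 0.05488.
Gradient magnitude |∇z| = √(a² + b²) = √(0.01618 + 0.00301) = 0.13855.
True dip = arctan(0.13855) = 7.9°, dipping toward ESE (azimuth ≈ 113°).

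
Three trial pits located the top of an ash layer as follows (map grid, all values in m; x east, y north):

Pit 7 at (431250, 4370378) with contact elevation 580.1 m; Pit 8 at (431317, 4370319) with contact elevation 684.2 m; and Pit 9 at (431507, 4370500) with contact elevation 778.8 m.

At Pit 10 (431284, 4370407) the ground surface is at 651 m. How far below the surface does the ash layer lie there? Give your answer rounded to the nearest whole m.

Let the plane be z = a·x + b·y + c.
Pit 8−Pit 7: 67a − 59b = 104.1;  Pit 9−Pit 7: 257a + 122b = 198.7.
Solving gives a = 1.04655697, b = −0.57594378.
Then c = 580.1 − a·431250 − b·4370378 = 2066344.43.
At (431284, 4370407): z_contact = 451363.3 − 2517108.7 + 2066344.43 = 599.0 m.
Depth below ground = 651 − 599.0 = 52 m.

52 m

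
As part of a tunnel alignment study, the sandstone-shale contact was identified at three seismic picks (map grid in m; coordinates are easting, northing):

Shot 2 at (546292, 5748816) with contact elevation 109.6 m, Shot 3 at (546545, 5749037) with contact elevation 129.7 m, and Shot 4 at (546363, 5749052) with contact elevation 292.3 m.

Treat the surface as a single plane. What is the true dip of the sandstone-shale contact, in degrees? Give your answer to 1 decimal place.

52.4°

Let the plane be z = a·easting + b·northing + c.
Shot 3−Shot 2: 253a + 221b = 20.1;  Shot 4−Shot 2: 71a + 236b = 182.7.
Solving gives a = −0.80953, b = 1.01770.
Gradient magnitude |∇z| = √(a² + b²) = √(0.65534 + 1.03571) = 1.30040.
True dip = arctan(1.30040) = 52.4°, dipping toward SE (azimuth ≈ 141°).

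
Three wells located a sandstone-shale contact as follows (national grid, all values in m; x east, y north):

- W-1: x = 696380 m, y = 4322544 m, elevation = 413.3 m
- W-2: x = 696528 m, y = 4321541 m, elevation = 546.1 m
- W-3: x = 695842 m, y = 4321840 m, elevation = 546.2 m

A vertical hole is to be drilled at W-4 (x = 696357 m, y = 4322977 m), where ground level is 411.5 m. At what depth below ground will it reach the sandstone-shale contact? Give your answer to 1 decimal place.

Let the plane be z = a·x + b·y + c.
W-2−W-1: 148a − 1003b = 132.8;  W-3−W-1: −538a − 704b = 132.9.
Solving gives a = −0.061831514, b = −0.141526485.
Then c = 413.3 − a·696380 − b·4322544 = 655225.99.
At (696357, 4322977): z_contact = −43056.81 − 611815.74 + 655225.99 = 353.44 m.
Depth below ground = 411.5 − 353.44 = 58.1 m.

58.1 m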